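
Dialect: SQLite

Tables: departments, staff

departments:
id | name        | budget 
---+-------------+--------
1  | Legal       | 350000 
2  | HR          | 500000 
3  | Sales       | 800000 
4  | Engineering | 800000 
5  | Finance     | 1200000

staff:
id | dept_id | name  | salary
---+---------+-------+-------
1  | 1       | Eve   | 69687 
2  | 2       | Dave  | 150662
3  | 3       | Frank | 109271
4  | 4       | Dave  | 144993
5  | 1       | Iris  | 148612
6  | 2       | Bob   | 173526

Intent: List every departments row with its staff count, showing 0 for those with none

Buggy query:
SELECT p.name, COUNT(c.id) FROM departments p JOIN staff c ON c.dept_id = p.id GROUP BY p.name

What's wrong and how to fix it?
Bug: INNER JOIN drops departments rows that have no matching staff rows

Fix: Switch to LEFT JOIN to retain unmatched parent rows

Corrected query:
SELECT p.name, COUNT(c.id) FROM departments p LEFT JOIN staff c ON c.dept_id = p.id GROUP BY p.name

Result:
name        | COUNT(c.id)
------------+------------
Engineering | 1          
Finance     | 0          
HR          | 2          
Legal       | 2          
Sales       | 1          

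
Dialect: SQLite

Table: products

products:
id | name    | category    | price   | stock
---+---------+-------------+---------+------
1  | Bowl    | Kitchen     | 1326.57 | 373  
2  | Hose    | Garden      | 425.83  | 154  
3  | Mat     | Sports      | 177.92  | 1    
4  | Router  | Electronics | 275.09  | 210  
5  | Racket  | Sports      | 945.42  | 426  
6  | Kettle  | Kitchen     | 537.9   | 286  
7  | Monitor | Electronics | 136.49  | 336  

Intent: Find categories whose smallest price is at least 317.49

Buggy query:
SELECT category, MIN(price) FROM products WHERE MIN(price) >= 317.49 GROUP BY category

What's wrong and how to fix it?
Bug: Aggregates like MIN are computed per group after WHERE runs

Fix: Replace WHERE with HAVING after the GROUP BY

Corrected query:
SELECT category, MIN(price) FROM products GROUP BY category HAVING MIN(price) >= 317.49

Result:
category | MIN(price)
---------+-----------
Garden   | 425.83    
Kitchen  | 537.9     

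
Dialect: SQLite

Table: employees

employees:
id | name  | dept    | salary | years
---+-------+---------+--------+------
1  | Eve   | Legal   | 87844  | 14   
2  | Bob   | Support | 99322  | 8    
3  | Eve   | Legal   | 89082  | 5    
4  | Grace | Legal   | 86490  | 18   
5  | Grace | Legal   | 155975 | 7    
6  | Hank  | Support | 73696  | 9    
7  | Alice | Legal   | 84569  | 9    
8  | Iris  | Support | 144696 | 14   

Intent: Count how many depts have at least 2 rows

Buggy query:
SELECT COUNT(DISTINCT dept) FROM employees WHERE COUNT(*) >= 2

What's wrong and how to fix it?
Bug: WHERE filters individual rows, not groups, so a group-level COUNT is invalid there

Fix: Group first with HAVING COUNT(*) >= 2, then COUNT the resulting groups

Corrected query:
SELECT COUNT(*) FROM (SELECT dept FROM employees GROUP BY dept HAVING COUNT(*) >= 2)

Result:
COUNT(*)
--------
2       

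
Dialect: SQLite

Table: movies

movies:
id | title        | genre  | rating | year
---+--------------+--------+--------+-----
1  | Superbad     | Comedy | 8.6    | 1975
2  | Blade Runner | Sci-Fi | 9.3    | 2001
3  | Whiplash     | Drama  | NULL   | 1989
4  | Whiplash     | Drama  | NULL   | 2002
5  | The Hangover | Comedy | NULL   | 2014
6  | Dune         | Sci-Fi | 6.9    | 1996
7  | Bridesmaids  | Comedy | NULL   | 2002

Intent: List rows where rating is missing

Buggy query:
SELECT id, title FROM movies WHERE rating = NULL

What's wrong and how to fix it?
Bug: Comparing to NULL with '=' never matches; NULL = NULL is unknown, not true

Fix: Use IS NULL to test for NULL

Corrected query:
SELECT id, title FROM movies WHERE rating IS NULL

Result:
id | title       
---+-------------
3  | Whiplash    
4  | Whiplash    
5  | The Hangover
7  | Bridesmaids 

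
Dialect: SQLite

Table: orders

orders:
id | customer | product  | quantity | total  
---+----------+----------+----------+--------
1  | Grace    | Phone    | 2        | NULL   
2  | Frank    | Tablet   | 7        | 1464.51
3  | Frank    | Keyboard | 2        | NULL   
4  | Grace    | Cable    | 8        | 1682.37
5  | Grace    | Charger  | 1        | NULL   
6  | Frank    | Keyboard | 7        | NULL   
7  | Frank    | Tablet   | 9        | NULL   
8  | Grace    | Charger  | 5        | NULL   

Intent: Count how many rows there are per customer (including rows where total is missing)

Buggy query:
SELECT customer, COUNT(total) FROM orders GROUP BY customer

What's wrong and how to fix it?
Bug: COUNT(column) counts non-NULL values only; rows with NULL total aren't counted

Fix: Replace COUNT(total) with COUNT(*)

Corrected query:
SELECT customer, COUNT(*) FROM orders GROUP BY customer

Result:
customer | COUNT(*)
---------+---------
Frank    | 4       
Grace    | 4       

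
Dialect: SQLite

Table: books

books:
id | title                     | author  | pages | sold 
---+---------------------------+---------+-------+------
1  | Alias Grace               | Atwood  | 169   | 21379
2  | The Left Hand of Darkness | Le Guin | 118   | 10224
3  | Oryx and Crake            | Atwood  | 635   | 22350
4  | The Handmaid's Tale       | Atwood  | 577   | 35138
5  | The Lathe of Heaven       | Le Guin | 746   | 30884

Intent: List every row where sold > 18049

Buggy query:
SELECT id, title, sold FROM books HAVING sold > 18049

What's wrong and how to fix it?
Bug: HAVING filters the output of aggregation, but this query has no GROUP BY and no aggregate functions, so SQLite rejects it (HAVING clause on a non-aggregate query); the condition here is per row

Fix: Use WHERE for row-level filtering

Corrected query:
SELECT id, title, sold FROM books WHERE sold > 18049

Result:
id | title               | sold 
---+---------------------+------
1  | Alias Grace         | 21379
3  | Oryx and Crake      | 22350
4  | The Handmaid's Tale | 35138
5  | The Lathe of Heaven | 30884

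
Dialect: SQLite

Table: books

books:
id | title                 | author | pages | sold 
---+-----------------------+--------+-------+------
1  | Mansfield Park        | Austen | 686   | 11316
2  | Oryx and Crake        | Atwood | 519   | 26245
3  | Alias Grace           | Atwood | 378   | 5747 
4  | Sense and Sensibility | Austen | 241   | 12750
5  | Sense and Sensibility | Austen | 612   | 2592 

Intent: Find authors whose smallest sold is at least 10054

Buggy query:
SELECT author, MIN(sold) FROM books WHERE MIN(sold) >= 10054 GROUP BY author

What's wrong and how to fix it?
Bug: MIN() in WHERE is a misuse of aggregate

Fix: Use HAVING for the per-group MIN condition

Corrected query:
SELECT author, MIN(sold) FROM books GROUP BY author HAVING MIN(sold) >= 10054

Result:
(no rows)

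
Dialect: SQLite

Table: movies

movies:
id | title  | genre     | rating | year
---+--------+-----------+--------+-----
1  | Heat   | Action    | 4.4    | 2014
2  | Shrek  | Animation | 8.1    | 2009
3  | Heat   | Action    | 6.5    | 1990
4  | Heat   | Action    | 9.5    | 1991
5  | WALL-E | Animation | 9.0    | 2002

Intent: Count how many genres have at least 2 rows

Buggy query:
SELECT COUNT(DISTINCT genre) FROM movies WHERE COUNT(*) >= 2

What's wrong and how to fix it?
Bug: COUNT(*) cannot appear in WHERE; the per-group count doesn't exist yet

Fix: Group first with HAVING COUNT(*) >= 2, then COUNT the resulting groups

Corrected query:
SELECT COUNT(*) FROM (SELECT genre FROM movies GROUP BY genre HAVING COUNT(*) >= 2)

Result:
COUNT(*)
--------
2       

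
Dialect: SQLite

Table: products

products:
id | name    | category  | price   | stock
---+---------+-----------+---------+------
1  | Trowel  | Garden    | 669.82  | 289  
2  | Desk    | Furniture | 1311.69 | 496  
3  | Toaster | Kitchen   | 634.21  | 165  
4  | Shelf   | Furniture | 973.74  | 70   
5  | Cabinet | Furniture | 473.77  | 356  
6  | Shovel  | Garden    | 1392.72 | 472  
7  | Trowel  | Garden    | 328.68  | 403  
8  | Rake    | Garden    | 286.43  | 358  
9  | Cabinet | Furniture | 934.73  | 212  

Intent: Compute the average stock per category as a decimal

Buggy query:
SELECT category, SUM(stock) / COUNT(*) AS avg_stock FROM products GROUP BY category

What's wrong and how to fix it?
Bug: SUM(stock) and COUNT(*) are both integers; the division truncates the fractional part

Fix: Cast one side to REAL so the division keeps the fractional part

Corrected query:
SELECT category, SUM(stock) * 1.0 / COUNT(*) AS avg_stock FROM products GROUP BY category

Result:
category  | avg_stock
----------+----------
Furniture | 283.5    
Garden    | 380.5    
Kitchen   | 165      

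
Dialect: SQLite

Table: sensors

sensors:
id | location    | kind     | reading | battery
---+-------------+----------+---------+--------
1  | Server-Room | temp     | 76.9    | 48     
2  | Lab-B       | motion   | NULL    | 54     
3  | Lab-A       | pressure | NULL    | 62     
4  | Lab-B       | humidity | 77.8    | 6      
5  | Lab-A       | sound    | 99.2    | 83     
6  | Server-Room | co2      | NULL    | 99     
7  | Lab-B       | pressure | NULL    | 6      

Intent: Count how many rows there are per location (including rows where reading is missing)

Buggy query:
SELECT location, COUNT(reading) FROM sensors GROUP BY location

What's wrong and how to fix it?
Bug: COUNT(column) counts non-NULL values only; rows with NULL reading aren't counted

Fix: Use COUNT(*) to count all rows regardless of NULL

Corrected query:
SELECT location, COUNT(*) FROM sensors GROUP BY location

Result:
location    | COUNT(*)
------------+---------
Lab-A       | 2       
Lab-B       | 3       
Server-Room | 2       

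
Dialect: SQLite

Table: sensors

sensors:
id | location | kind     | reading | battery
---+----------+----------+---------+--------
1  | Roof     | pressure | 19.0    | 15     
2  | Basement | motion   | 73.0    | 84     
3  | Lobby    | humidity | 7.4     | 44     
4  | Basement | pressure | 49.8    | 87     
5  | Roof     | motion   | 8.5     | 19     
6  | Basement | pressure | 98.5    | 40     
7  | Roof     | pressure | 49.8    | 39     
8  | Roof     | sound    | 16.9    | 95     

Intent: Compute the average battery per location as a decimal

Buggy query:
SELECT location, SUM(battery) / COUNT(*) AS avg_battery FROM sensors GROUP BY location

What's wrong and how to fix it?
Bug: SUM(battery) and COUNT(*) are both integers; the division truncates the fractional part

Fix: Cast one side to REAL so the division keeps the fractional part

Corrected query:
SELECT location, SUM(battery) * 1.0 / COUNT(*) AS avg_battery FROM sensors GROUP BY location

Result:
location | avg_battery
---------+------------
Basement | 70.333333  
Lobby    | 44         
Roof     | 42         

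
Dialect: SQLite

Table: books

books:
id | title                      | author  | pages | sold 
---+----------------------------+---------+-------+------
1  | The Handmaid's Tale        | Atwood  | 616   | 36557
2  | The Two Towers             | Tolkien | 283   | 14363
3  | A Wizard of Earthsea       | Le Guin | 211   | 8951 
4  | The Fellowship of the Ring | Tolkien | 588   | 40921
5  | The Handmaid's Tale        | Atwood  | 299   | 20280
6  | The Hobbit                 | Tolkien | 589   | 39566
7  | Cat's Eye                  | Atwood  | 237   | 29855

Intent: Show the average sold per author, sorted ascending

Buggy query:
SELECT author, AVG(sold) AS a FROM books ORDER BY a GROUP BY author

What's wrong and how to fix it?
Bug: ORDER BY appears before GROUP BY; SQL clause order requires GROUP BY first

Fix: Reorder: SELECT … FROM … GROUP BY … ORDER BY …

Corrected query:
SELECT author, AVG(sold) AS a FROM books GROUP BY author ORDER BY a

Result:
author  | a           
--------+-------------
Le Guin | 8951        
Atwood  | 28897.333333
Tolkien | 31616.666667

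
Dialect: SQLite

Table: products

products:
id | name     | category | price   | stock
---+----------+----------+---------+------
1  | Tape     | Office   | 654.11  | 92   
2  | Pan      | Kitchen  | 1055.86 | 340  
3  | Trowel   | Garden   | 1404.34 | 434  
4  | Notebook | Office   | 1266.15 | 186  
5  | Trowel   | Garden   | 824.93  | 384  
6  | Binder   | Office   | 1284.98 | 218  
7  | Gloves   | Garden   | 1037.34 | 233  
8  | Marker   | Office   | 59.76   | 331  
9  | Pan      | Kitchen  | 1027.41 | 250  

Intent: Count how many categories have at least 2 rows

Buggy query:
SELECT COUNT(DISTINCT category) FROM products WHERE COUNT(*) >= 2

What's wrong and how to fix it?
Bug: COUNT(*) cannot appear in WHERE; the per-group count doesn't exist yet

Fix: Group first with HAVING COUNT(*) >= 2, then COUNT the resulting groups

Corrected query:
SELECT COUNT(*) FROM (SELECT category FROM products GROUP BY category HAVING COUNT(*) >= 2)

Result:
COUNT(*)
--------
3       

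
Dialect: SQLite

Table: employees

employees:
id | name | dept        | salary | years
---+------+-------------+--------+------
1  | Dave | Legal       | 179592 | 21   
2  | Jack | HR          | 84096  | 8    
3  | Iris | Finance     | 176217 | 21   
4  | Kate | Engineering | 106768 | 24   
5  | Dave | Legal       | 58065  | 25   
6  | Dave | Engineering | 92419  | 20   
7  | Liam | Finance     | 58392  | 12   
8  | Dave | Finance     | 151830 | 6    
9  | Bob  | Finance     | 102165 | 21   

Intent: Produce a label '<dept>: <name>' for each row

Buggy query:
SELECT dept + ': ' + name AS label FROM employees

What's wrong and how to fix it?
Bug: SQLite uses || for string concatenation; + coerces text to numbers (yielding 0)

Fix: Use the || operator for string concatenation

Corrected query:
SELECT dept || ': ' || name AS label FROM employees

Result:
label            
-----------------
Legal: Dave      
HR: Jack         
Finance: Iris    
Engineering: Kate
Legal: Dave      
Engineering: Dave
Finance: Liam    
Finance: Dave    
Finance: Bob     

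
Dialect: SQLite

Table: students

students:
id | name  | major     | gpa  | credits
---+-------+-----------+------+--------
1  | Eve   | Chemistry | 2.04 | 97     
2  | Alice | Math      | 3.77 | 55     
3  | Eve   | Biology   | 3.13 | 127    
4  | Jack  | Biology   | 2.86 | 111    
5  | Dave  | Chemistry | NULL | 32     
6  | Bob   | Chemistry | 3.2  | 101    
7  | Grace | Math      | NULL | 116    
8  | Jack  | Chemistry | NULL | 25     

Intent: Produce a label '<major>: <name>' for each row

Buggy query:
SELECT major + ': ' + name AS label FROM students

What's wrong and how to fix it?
Bug: '+' is numeric addition; on text columns SQLite converts them to 0 instead of concatenating

Fix: Use the || operator for string concatenation

Corrected query:
SELECT major || ': ' || name AS label FROM students

Result:
label          
---------------
Chemistry: Eve 
Math: Alice    
Biology: Eve   
Biology: Jack  
Chemistry: Dave
Chemistry: Bob 
Math: Grace    
Chemistry: Jack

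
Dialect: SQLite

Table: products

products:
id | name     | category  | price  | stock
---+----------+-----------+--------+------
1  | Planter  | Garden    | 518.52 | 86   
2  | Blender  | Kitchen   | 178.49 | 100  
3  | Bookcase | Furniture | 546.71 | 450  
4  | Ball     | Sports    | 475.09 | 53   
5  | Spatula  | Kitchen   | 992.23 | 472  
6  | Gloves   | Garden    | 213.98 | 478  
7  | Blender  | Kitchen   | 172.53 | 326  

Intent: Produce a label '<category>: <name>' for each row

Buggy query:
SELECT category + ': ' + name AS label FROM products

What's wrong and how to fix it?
Bug: '+' is numeric addition; on text columns SQLite converts them to 0 instead of concatenating

Fix: Replace + with || to concatenate text

Corrected query:
SELECT category || ': ' || name AS label FROM products

Result:
label              
-------------------
Garden: Planter    
Kitchen: Blender   
Furniture: Bookcase
Sports: Ball       
Kitchen: Spatula   
Garden: Gloves     
Kitchen: Blender   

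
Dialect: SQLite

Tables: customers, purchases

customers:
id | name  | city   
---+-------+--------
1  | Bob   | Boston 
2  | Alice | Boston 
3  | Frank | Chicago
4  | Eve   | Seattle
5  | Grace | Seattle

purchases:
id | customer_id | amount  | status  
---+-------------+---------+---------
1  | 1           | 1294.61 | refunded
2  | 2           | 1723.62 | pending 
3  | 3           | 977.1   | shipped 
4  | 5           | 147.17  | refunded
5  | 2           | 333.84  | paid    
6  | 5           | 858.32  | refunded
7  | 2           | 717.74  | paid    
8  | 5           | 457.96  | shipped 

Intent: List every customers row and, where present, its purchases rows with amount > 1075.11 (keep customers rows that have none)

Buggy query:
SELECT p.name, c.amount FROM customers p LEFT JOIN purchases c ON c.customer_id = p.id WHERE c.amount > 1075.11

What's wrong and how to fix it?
Bug: Filtering c.amount in WHERE discards the NULL rows produced by LEFT JOIN, turning it into an inner join

Fix: Put 'c.amount > 1075.11' in the JOIN's ON clause instead of WHERE

Corrected query:
SELECT p.name, c.amount FROM customers p LEFT JOIN purchases c ON c.customer_id = p.id AND c.amount > 1075.11

Result:
name  | amount 
------+--------
Bob   | 1294.61
Alice | 1723.62
Frank | NULL   
Eve   | NULL   
Grace | NULL   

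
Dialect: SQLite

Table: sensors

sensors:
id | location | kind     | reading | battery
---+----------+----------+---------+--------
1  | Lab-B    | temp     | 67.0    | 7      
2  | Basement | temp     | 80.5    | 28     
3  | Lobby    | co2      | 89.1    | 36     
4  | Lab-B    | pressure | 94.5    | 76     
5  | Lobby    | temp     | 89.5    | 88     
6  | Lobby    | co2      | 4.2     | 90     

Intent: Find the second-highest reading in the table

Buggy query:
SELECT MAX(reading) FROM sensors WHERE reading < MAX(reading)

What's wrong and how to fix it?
Bug: The inner MAX is an aggregate inside WHERE, which is not allowed

Fix: Put the inner MAX in a scalar subquery

Corrected query:
SELECT MAX(reading) FROM sensors WHERE reading < (SELECT MAX(reading) FROM sensors)

Result:
MAX(reading)
------------
89.5        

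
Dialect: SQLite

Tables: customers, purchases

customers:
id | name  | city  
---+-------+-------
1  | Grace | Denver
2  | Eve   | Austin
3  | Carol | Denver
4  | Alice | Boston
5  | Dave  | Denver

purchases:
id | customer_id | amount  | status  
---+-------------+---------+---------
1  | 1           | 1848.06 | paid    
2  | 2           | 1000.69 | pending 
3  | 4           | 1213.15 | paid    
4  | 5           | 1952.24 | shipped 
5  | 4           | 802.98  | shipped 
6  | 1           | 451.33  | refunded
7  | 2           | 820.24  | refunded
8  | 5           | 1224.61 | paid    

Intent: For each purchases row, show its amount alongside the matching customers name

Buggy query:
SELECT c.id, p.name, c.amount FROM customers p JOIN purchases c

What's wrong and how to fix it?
Bug: Missing join condition: each purchases row is matched to all customers rows instead of just its own

Fix: Specify the join condition linking the foreign key to the parent id

Corrected query:
SELECT c.id, p.name, c.amount FROM customers p JOIN purchases c ON c.customer_id = p.id

Result:
id | name  | amount 
---+-------+--------
1  | Grace | 1848.06
2  | Eve   | 1000.69
3  | Alice | 1213.15
4  | Dave  | 1952.24
5  | Alice | 802.98 
6  | Grace | 451.33 
7  | Eve   | 820.24 
8  | Dave  | 1224.61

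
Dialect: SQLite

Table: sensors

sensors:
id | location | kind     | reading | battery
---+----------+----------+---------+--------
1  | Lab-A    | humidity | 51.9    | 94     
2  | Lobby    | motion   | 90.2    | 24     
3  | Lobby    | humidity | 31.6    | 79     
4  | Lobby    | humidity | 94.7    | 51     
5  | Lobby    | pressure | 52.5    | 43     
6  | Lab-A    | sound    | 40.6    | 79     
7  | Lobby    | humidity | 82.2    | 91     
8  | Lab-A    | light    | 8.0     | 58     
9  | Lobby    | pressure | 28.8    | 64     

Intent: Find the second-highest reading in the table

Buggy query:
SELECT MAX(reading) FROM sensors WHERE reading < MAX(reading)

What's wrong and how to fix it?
Bug: MAX(reading) on the right of the comparison is an aggregate-in-WHERE error

Fix: Put the inner MAX in a scalar subquery

Corrected query:
SELECT MAX(reading) FROM sensors WHERE reading < (SELECT MAX(reading) FROM sensors)

Result:
MAX(reading)
------------
90.2        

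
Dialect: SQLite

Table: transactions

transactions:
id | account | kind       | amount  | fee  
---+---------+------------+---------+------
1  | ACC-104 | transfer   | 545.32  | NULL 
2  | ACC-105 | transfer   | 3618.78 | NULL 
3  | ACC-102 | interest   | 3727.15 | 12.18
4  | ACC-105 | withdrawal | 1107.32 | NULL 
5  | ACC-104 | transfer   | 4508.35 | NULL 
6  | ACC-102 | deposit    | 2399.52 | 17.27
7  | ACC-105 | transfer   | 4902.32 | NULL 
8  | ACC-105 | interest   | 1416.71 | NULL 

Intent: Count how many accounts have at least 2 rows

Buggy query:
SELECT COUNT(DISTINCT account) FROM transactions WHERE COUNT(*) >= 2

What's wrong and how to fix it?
Bug: COUNT(*) cannot appear in WHERE; the per-group count doesn't exist yet

Fix: Group first with HAVING COUNT(*) >= 2, then COUNT the resulting groups

Corrected query:
SELECT COUNT(*) FROM (SELECT account FROM transactions GROUP BY account HAVING COUNT(*) >= 2)

Result:
COUNT(*)
--------
3       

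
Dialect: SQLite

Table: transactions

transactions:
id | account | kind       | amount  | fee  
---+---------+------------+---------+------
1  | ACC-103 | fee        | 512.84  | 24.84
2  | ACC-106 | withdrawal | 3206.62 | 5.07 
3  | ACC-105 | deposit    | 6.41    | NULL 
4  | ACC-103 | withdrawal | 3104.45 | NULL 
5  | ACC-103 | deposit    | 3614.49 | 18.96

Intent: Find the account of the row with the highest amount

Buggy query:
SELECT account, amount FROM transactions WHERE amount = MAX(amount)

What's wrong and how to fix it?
Bug: MAX(amount) is an aggregate and cannot be used directly in WHERE

Fix: Use a subquery: WHERE amount = (SELECT MAX(amount) FROM transactions)

Corrected query:
SELECT account, amount FROM transactions WHERE amount = (SELECT MAX(amount) FROM transactions)

Result:
account | amount 
--------+--------
ACC-103 | 3614.49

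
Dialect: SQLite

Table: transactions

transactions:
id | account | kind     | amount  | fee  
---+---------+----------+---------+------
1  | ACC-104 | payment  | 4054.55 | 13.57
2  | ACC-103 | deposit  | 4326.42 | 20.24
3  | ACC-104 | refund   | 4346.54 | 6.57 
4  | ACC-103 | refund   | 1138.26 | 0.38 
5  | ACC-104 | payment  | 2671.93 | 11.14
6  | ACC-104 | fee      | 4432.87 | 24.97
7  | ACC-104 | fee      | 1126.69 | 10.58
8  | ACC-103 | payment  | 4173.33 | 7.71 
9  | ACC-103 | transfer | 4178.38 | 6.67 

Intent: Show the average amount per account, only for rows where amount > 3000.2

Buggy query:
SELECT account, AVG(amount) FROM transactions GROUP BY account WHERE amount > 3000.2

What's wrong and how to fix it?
Bug: WHERE cannot follow GROUP BY

Fix: Move the WHERE clause before GROUP BY

Corrected query:
SELECT account, AVG(amount) FROM transactions WHERE amount > 3000.2 GROUP BY account

Result:
account | AVG(amount)
--------+------------
ACC-103 | 4226.043333
ACC-104 | 4277.986667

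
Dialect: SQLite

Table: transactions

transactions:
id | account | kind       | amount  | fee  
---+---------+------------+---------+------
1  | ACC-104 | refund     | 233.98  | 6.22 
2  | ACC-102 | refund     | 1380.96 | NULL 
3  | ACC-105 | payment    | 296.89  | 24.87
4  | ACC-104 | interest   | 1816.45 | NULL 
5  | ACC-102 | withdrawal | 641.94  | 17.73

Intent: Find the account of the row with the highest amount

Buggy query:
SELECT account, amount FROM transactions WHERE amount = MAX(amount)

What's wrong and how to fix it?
Bug: WHERE is evaluated per row; an aggregate over the whole table isn't defined there

Fix: Wrap MAX in a scalar subquery so WHERE compares against a single value

Corrected query:
SELECT account, amount FROM transactions WHERE amount = (SELECT MAX(amount) FROM transactions)

Result:
account | amount 
--------+--------
ACC-104 | 1816.45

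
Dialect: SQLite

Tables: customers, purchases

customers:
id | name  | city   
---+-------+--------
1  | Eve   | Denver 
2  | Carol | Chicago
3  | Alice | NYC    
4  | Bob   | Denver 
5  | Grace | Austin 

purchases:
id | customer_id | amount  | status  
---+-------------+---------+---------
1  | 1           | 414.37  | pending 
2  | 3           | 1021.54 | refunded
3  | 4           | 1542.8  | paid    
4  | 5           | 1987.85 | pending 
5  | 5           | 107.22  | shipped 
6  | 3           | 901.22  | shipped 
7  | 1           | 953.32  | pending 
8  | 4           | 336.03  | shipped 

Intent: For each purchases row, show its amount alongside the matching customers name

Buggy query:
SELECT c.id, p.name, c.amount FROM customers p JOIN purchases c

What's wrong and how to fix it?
Bug: JOIN with no ON clause produces a cartesian product; every purchases row pairs with every customers row

Fix: Add ON c.customer_id = p.id to the JOIN

Corrected query:
SELECT c.id, p.name, c.amount FROM customers p JOIN purchases c ON c.customer_id = p.id

Result:
id | name  | amount 
---+-------+--------
1  | Eve   | 414.37 
2  | Alice | 1021.54
3  | Bob   | 1542.8 
4  | Grace | 1987.85
5  | Grace | 107.22 
6  | Alice | 901.22 
7  | Eve   | 953.32 
8  | Bob   | 336.03 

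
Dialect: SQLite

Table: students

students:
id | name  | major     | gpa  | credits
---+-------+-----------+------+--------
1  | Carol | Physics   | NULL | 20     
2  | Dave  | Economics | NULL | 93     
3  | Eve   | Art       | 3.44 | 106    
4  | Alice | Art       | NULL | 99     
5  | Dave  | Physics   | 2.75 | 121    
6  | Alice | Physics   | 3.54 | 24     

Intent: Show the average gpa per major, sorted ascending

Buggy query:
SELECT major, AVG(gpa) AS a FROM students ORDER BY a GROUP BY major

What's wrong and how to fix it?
Bug: GROUP BY must precede ORDER BY

Fix: Reorder: SELECT … FROM … GROUP BY … ORDER BY …

Corrected query:
SELECT major, AVG(gpa) AS a FROM students GROUP BY major ORDER BY a

Result:
major     | a    
----------+------
Economics | NULL 
Physics   | 3.145
Art       | 3.44 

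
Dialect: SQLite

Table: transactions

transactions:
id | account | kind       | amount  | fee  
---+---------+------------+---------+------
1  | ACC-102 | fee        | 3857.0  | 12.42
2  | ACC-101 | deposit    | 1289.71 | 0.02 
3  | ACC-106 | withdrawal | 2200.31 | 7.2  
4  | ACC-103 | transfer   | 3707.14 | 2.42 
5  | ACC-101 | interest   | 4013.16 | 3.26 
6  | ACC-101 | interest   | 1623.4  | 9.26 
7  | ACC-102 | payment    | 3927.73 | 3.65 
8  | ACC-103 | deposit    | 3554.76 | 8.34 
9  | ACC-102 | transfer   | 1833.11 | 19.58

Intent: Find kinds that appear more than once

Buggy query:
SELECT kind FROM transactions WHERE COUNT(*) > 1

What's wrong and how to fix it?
Bug: WHERE can't reference COUNT(*); aggregates are computed after WHERE

Fix: GROUP BY kind, then filter groups with HAVING COUNT(*) > 1

Corrected query:
SELECT kind FROM transactions GROUP BY kind HAVING COUNT(*) > 1

Result:
kind    
--------
deposit 
interest
transfer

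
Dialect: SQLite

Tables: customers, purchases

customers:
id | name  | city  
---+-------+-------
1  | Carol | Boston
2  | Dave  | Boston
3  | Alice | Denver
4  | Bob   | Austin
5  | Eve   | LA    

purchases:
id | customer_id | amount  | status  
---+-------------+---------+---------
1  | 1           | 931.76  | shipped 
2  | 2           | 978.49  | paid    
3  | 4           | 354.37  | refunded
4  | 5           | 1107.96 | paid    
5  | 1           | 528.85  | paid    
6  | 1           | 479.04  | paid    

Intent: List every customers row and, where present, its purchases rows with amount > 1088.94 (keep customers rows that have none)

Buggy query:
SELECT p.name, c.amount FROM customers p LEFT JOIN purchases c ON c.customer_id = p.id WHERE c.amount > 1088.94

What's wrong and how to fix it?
Bug: Filtering c.amount in WHERE discards the NULL rows produced by LEFT JOIN, turning it into an inner join

Fix: Move the right-table condition into the ON clause so unmatched parents are kept

Corrected query:
SELECT p.name, c.amount FROM customers p LEFT JOIN purchases c ON c.customer_id = p.id AND c.amount > 1088.94

Result:
name  | amount 
------+--------
Carol | NULL   
Dave  | NULL   
Alice | NULL   
Bob   | NULL   
Eve   | 1107.96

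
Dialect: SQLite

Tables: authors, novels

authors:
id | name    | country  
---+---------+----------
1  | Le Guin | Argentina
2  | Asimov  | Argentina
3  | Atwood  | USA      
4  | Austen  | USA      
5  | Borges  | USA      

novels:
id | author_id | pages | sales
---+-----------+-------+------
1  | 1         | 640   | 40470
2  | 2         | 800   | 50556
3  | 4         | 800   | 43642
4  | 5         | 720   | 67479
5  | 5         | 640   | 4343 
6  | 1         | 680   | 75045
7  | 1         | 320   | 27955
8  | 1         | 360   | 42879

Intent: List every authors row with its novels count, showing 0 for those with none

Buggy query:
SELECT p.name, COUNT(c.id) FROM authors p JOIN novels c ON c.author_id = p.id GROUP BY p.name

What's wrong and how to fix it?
Bug: INNER JOIN drops authors rows that have no matching novels rows

Fix: Use LEFT JOIN so parents without children still appear (COUNT(c.id) gives 0)

Corrected query:
SELECT p.name, COUNT(c.id) FROM authors p LEFT JOIN novels c ON c.author_id = p.id GROUP BY p.name

Result:
name    | COUNT(c.id)
--------+------------
Asimov  | 1          
Atwood  | 0          
Austen  | 1          
Borges  | 2          
Le Guin | 4          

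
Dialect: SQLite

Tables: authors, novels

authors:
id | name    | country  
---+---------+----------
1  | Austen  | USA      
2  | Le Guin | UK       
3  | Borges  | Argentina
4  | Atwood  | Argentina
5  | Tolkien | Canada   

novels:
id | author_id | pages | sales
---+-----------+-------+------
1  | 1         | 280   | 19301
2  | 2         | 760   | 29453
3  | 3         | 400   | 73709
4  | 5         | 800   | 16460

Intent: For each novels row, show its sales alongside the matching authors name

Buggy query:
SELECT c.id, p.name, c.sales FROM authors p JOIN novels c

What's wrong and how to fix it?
Bug: Missing join condition: each novels row is matched to all authors rows instead of just its own

Fix: Add ON c.author_id = p.id to the JOIN

Corrected query:
SELECT c.id, p.name, c.sales FROM authors p JOIN novels c ON c.author_id = p.id

Result:
id | name    | sales
---+---------+------
1  | Austen  | 19301
2  | Le Guin | 29453
3  | Borges  | 73709
4  | Tolkien | 16460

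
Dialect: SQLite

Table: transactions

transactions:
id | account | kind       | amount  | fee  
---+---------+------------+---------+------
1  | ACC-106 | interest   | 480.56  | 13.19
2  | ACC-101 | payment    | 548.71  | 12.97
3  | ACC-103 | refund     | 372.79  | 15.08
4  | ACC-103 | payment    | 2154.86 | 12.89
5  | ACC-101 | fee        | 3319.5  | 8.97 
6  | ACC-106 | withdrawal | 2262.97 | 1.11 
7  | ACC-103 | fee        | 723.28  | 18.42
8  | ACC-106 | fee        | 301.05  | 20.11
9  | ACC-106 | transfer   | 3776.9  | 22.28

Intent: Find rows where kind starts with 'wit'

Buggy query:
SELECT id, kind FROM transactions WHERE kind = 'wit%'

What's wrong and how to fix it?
Bug: '=' compares the literal string including the % character; pattern matching needs LIKE

Fix: Replace '=' with LIKE so 'wit%' is treated as a pattern

Corrected query:
SELECT id, kind FROM transactions WHERE kind LIKE 'wit%'

Result:
id | kind      
---+-----------
6  | withdrawal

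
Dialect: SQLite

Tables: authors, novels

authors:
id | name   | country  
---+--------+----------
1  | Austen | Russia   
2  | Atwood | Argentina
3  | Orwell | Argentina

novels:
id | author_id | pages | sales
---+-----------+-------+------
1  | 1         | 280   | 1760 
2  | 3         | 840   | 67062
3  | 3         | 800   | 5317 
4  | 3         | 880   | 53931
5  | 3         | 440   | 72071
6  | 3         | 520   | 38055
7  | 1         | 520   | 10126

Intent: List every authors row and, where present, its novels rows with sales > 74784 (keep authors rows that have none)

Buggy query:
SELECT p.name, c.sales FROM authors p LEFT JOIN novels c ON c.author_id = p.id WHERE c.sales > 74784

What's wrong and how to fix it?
Bug: Filtering c.sales in WHERE discards the NULL rows produced by LEFT JOIN, turning it into an inner join

Fix: Put 'c.sales > 74784' in the JOIN's ON clause instead of WHERE

Corrected query:
SELECT p.name, c.sales FROM authors p LEFT JOIN novels c ON c.author_id = p.id AND c.sales > 74784

Result:
name   | sales
-------+------
Austen | NULL 
Atwood | NULL 
Orwell | NULL 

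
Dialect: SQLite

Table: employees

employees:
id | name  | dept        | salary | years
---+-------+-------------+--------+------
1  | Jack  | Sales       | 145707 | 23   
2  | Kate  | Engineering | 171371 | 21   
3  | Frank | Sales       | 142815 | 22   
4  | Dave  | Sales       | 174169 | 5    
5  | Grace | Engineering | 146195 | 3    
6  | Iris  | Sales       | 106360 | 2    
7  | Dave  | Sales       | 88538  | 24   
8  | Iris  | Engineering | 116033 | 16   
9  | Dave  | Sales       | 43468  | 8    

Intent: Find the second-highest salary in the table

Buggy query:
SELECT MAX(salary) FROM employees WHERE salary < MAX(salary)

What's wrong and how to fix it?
Bug: MAX(salary) on the right of the comparison is an aggregate-in-WHERE error

Fix: Put the inner MAX in a scalar subquery

Corrected query:
SELECT MAX(salary) FROM employees WHERE salary < (SELECT MAX(salary) FROM employees)

Result:
MAX(salary)
-----------
171371     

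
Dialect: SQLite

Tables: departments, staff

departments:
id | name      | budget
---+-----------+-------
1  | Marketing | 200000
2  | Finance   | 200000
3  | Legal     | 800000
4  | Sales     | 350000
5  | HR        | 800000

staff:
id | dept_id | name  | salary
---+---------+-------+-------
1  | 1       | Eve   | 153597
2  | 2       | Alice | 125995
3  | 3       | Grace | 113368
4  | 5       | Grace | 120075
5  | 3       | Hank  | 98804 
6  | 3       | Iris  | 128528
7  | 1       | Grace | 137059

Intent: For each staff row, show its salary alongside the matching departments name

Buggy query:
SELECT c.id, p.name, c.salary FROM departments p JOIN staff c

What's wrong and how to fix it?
Bug: Missing join condition: each staff row is matched to all departments rows instead of just its own

Fix: Specify the join condition linking the foreign key to the parent id

Corrected query:
SELECT c.id, p.name, c.salary FROM departments p JOIN staff c ON c.dept_id = p.id

Result:
id | name      | salary
---+-----------+-------
1  | Marketing | 153597
2  | Finance   | 125995
3  | Legal     | 113368
4  | HR        | 120075
5  | Legal     | 98804 
6  | Legal     | 128528
7  | Marketing | 137059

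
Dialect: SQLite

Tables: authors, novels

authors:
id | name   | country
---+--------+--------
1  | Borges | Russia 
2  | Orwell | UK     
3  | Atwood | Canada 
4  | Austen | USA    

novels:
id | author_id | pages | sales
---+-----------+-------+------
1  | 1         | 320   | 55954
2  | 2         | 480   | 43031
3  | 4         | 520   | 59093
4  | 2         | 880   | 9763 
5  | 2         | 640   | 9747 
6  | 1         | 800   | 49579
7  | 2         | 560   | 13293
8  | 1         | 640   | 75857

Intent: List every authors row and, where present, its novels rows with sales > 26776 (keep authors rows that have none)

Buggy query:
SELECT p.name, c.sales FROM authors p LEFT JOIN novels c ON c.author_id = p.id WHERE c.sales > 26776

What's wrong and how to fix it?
Bug: Filtering c.sales in WHERE discards the NULL rows produced by LEFT JOIN, turning it into an inner join

Fix: Move the right-table condition into the ON clause so unmatched parents are kept

Corrected query:
SELECT p.name, c.sales FROM authors p LEFT JOIN novels c ON c.author_id = p.id AND c.sales > 26776

Result:
name   | sales
-------+------
Borges | 49579
Borges | 55954
Borges | 75857
Orwell | 43031
Atwood | NULL 
Austen | 59093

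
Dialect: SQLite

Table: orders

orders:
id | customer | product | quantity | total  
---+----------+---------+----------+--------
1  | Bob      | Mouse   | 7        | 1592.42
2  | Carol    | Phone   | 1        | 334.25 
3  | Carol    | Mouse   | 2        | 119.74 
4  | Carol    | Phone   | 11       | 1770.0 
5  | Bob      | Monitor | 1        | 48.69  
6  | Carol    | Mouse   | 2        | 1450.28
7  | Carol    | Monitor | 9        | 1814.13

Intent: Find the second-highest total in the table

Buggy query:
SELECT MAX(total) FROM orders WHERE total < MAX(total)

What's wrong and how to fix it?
Bug: MAX(total) on the right of the comparison is an aggregate-in-WHERE error

Fix: Compute the overall MAX in a subquery, then take MAX of rows below it

Corrected query:
SELECT MAX(total) FROM orders WHERE total < (SELECT MAX(total) FROM orders)

Result:
MAX(total)
----------
1770      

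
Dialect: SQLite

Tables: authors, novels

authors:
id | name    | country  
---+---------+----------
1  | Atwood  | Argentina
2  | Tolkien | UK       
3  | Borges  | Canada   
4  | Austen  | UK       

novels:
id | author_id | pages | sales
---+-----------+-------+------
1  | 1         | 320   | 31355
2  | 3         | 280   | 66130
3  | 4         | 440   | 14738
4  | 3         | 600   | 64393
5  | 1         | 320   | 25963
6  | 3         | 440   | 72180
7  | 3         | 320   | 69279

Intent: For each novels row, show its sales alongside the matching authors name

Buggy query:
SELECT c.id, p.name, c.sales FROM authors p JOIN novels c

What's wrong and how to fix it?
Bug: JOIN with no ON clause produces a cartesian product; every novels row pairs with every authors row

Fix: Specify the join condition linking the foreign key to the parent id

Corrected query:
SELECT c.id, p.name, c.sales FROM authors p JOIN novels c ON c.author_id = p.id

Result:
id | name   | sales
---+--------+------
1  | Atwood | 31355
2  | Borges | 66130
3  | Austen | 14738
4  | Borges | 64393
5  | Atwood | 25963
6  | Borges | 72180
7  | Borges | 69279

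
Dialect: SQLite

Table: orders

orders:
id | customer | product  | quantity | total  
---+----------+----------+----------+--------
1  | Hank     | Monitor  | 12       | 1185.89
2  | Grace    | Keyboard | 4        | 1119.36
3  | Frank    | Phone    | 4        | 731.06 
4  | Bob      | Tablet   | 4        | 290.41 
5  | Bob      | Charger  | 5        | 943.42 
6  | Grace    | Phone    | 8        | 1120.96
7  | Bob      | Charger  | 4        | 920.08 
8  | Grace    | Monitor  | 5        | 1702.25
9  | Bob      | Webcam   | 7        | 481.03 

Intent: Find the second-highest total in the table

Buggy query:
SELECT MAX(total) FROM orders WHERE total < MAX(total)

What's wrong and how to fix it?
Bug: The inner MAX is an aggregate inside WHERE, which is not allowed

Fix: Put the inner MAX in a scalar subquery

Corrected query:
SELECT MAX(total) FROM orders WHERE total < (SELECT MAX(total) FROM orders)

Result:
MAX(total)
----------
1185.89   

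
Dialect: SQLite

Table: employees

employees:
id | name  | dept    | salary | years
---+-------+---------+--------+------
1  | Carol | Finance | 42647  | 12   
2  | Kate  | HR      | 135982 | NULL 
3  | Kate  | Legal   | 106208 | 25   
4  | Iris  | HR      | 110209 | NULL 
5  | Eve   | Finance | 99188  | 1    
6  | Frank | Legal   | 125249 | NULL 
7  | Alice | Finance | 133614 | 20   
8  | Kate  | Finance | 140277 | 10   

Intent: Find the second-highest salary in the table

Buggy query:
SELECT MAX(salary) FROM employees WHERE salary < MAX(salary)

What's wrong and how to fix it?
Bug: MAX(salary) on the right of the comparison is an aggregate-in-WHERE error

Fix: Put the inner MAX in a scalar subquery

Corrected query:
SELECT MAX(salary) FROM employees WHERE salary < (SELECT MAX(salary) FROM employees)

Result:
MAX(salary)
-----------
135982     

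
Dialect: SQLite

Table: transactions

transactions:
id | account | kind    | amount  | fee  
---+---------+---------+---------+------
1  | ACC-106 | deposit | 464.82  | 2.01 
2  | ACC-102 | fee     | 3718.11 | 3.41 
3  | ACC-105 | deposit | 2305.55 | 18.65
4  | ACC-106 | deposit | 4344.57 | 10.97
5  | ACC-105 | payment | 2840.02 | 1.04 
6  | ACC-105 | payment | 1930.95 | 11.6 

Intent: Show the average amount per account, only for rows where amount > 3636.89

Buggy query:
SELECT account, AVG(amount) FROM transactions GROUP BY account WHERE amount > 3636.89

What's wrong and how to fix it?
Bug: Row-level WHERE must come before GROUP BY in the clause order

Fix: Move the WHERE clause before GROUP BY

Corrected query:
SELECT account, AVG(amount) FROM transactions WHERE amount > 3636.89 GROUP BY account

Result:
account | AVG(amount)
--------+------------
ACC-102 | 3718.11    
ACC-106 | 4344.57    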